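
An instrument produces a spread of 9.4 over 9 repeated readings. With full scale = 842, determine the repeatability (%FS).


Repeatability = (spread / full scale) * 100%.
R = (9.4 / 842) * 100
R = 1.116 %FS

1.116 %FS


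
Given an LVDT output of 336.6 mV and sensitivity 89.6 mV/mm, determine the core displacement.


Displacement = Vout / sensitivity.
d = 336.6 / 89.6
d = 3.757 mm

3.757 mm


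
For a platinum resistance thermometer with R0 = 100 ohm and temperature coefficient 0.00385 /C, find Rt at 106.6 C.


The RTD equation: Rt = R0 * (1 + alpha * T).
Rt = 100 * (1 + 0.00385 * 106.6)
Rt = 100 * (1 + 0.41041)
Rt = 100 * 1.41041
Rt = 141.041 ohm

141.041 ohm


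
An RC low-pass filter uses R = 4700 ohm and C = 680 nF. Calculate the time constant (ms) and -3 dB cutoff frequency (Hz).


Time constant: tau = R * C.
tau = 4700 * 6.80e-07 = 0.003196 s
tau = 3.196 ms
Cutoff frequency: fc = 1 / (2*pi*R*C).
fc = 1 / (2*pi*0.003196) = 49.8 Hz

tau = 3.196 ms, fc = 49.8 Hz


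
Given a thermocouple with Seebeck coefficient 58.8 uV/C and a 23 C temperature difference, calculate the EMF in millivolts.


The thermocouple output V = sensitivity * dT.
V = 58.8 uV/C * 23 C
V = 1352.4 uV
V = 1.352 mV

1.352 mV


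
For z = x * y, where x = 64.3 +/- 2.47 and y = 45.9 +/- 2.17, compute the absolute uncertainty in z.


For a product z = x*y, the relative uncertainty is:
uz/z = sqrt((ux/x)^2 + (uy/y)^2)
Relative uncertainties: ux/x = 2.47/64.3 = 0.038414
uy/y = 2.17/45.9 = 0.047277
z = 64.3 * 45.9 = 2951.4
uz = 2951.4 * sqrt(0.038414^2 + 0.047277^2) = 179.784

179.784


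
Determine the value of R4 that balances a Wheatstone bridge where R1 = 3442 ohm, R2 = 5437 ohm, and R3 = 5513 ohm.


At balance: R1*R4 = R2*R3, so R4 = R2*R3/R1.
R4 = 5437 * 5513 / 3442
R4 = 29974181 / 3442
R4 = 8708.36 ohm

8708.36 ohm


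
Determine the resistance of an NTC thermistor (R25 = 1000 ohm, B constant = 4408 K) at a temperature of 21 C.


NTC thermistor equation: Rt = R25 * exp(B * (1/T - 1/T25)).
T in Kelvin: 294.15 K, T25 = 298.15 K
1/T - 1/T25 = 1/294.15 - 1/298.15 = 4.561e-05
B * (1/T - 1/T25) = 4408 * 4.561e-05 = 0.201
Rt = 1000 * exp(0.201) = 1222.7 ohm

1222.7 ohm


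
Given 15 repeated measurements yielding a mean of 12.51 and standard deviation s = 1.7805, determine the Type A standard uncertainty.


The standard uncertainty for Type A evaluation is u = s / sqrt(n).
u = 1.7805 / sqrt(15)
u = 1.7805 / 3.873
u = 0.4597

0.4597


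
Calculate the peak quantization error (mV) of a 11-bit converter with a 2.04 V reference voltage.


The maximum quantization error is +/- LSB/2.
LSB = Vref / 2^n = 2.04 / 2048 = 0.00099609 V
Max error = LSB / 2 = 0.00099609 / 2 = 0.00049805 V
Max error = 0.498 mV

0.498 mV


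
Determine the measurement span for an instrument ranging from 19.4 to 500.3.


Span = upper range - lower range.
Span = 500.3 - (19.4)
Span = 480.9

480.9


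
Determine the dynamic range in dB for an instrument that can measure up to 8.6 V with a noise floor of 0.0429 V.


Dynamic range = 20 * log10(Vmax / Vnoise).
DR = 20 * log10(8.6 / 0.0429)
DR = 20 * log10(200.47)
DR = 46.04 dB

46.04 dB


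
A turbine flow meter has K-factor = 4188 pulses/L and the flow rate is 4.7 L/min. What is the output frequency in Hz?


Frequency = K * Q / 60 (converting L/min to L/s).
f = 4188 * 4.7 / 60
f = 19683.6 / 60
f = 328.06 Hz

328.06 Hz


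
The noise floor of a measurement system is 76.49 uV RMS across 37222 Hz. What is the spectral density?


Noise spectral density = Vrms / sqrt(BW).
NSD = 76.49 / sqrt(37222)
NSD = 76.49 / 192.93
NSD = 0.3965 uV/sqrt(Hz)

0.3965 uV/sqrt(Hz)


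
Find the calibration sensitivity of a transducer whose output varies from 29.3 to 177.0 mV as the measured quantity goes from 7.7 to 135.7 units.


Sensitivity = (y2 - y1) / (x2 - x1).
S = (177.0 - 29.3) / (135.7 - 7.7)
S = 147.7 / 128.0
S = 1.1539 mV/unit

1.1539 mV/unit


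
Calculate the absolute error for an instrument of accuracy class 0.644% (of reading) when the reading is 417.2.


Absolute error = (accuracy% / 100) * reading.
Error = (0.644 / 100) * 417.2
Error = 0.00644 * 417.2
Error = 2.6868

2.6868


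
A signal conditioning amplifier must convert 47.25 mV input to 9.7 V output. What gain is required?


Gain = Vout / Vin (converting to same units).
G = 9.7 V / 47.25 mV
G = 9700.0 mV / 47.25 mV
G = 205.29

205.29


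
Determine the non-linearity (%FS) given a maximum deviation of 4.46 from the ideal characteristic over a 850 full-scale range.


Linearity error = (max deviation / full scale) * 100%.
Linearity = (4.46 / 850) * 100
Linearity = 0.525 %FS

0.525 %FS


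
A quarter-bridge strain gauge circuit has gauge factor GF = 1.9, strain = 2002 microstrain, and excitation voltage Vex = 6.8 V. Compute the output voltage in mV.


Quarter bridge output: Vout = (GF * epsilon * Vex) / 4.
Vout = (1.9 * 2002e-6 * 6.8) / 4
Vout = 0.02586584 / 4 V
Vout = 0.00646646 V = 6.4665 mV

6.4665 mV


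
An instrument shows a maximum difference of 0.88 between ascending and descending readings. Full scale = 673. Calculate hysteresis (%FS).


Hysteresis = (max difference / full scale) * 100%.
H = (0.88 / 673) * 100
H = 0.131 %FS

0.131 %FS


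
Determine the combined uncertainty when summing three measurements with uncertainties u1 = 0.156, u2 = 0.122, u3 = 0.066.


For a sum of independent quantities, uc = sqrt(u1^2 + u2^2 + u3^2).
uc = sqrt(0.156^2 + 0.122^2 + 0.066^2)
uc = sqrt(0.024336 + 0.014884 + 0.004356)
uc = 0.2087

0.2087


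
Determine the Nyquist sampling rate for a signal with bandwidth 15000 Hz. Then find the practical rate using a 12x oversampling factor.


By Nyquist theorem, fs_min = 2 * fmax.
fs_min = 2 * 15000 = 30000 Hz
Practical rate = 12 * fs_min = 12 * 30000 = 360000 Hz

fs_min = 30000 Hz, fs_practical = 360000 Hz


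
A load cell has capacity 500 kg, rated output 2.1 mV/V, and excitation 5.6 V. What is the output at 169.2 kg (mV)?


Vout = rated_output * Vex * (load / capacity).
Vout = 2.1 * 5.6 * (169.2 / 500)
Vout = 2.1 * 5.6 * 0.3384
Vout = 3.98 mV

3.98 mV


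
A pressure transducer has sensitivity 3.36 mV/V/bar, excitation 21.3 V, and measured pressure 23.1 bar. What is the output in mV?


Output = sensitivity * Vex * P.
Vout = 3.36 * 21.3 * 23.1
Vout = 71.568 * 23.1
Vout = 1653.22 mV

1653.22 mV


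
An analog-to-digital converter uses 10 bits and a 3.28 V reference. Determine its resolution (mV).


The resolution (LSB) of an ADC is Vref / 2^n.
LSB = 3.28 / 2^10
LSB = 3.28 / 1024
LSB = 0.00320312 V = 3.203125 mV

3.203125 mV


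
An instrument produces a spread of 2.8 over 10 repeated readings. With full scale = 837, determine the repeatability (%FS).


Repeatability = (spread / full scale) * 100%.
R = (2.8 / 837) * 100
R = 0.335 %FS

0.335 %FS


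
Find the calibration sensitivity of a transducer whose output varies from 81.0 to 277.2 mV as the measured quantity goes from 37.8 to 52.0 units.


Sensitivity = (y2 - y1) / (x2 - x1).
S = (277.2 - 81.0) / (52.0 - 37.8)
S = 196.2 / 14.2
S = 13.8169 mV/unit

13.8169 mV/unit


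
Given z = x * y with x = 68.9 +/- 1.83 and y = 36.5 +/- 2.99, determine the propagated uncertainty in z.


For a product z = x*y, the relative uncertainty is:
uz/z = sqrt((ux/x)^2 + (uy/y)^2)
Relative uncertainties: ux/x = 1.83/68.9 = 0.02656
uy/y = 2.99/36.5 = 0.081918
z = 68.9 * 36.5 = 2514.9
uz = 2514.9 * sqrt(0.02656^2 + 0.081918^2) = 216.569

216.569


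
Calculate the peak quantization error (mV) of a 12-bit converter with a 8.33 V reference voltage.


The maximum quantization error is +/- LSB/2.
LSB = Vref / 2^n = 8.33 / 4096 = 0.00203369 V
Max error = LSB / 2 = 0.00203369 / 2 = 0.00101685 V
Max error = 1.0168 mV

1.0168 mV


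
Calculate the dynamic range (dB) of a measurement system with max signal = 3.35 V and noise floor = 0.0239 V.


Dynamic range = 20 * log10(Vmax / Vnoise).
DR = 20 * log10(3.35 / 0.0239)
DR = 20 * log10(140.17)
DR = 42.93 dB

42.93 dB


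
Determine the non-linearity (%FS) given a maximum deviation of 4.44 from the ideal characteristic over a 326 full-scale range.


Linearity error = (max deviation / full scale) * 100%.
Linearity = (4.44 / 326) * 100
Linearity = 1.362 %FS

1.362 %FS


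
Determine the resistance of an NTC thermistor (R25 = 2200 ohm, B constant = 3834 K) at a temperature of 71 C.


NTC thermistor equation: Rt = R25 * exp(B * (1/T - 1/T25)).
T in Kelvin: 344.15 K, T25 = 298.15 K
1/T - 1/T25 = 1/344.15 - 1/298.15 = -0.00044831
B * (1/T - 1/T25) = 3834 * -0.00044831 = -1.7188
Rt = 2200 * exp(-1.7188) = 394.4 ohm

394.4 ohm


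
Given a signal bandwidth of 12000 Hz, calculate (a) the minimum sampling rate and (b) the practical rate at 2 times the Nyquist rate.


By Nyquist theorem, fs_min = 2 * fmax.
fs_min = 2 * 12000 = 24000 Hz
Practical rate = 2 * fs_min = 2 * 24000 = 48000 Hz

fs_min = 24000 Hz, fs_practical = 48000 Hz


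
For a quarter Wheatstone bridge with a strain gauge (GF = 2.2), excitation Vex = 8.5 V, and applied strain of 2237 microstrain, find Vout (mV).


Quarter bridge output: Vout = (GF * epsilon * Vex) / 4.
Vout = (2.2 * 2237e-6 * 8.5) / 4
Vout = 0.0418319 / 4 V
Vout = 0.01045798 V = 10.458 mV

10.458 mV


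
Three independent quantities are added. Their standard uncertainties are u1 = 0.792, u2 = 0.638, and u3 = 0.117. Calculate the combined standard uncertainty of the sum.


For a sum of independent quantities, uc = sqrt(u1^2 + u2^2 + u3^2).
uc = sqrt(0.792^2 + 0.638^2 + 0.117^2)
uc = sqrt(0.627264 + 0.407044 + 0.013689)
uc = 1.0237

1.0237


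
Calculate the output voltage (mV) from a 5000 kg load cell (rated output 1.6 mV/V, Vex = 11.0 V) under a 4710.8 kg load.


Vout = rated_output * Vex * (load / capacity).
Vout = 1.6 * 11.0 * (4710.8 / 5000)
Vout = 1.6 * 11.0 * 0.94216
Vout = 16.582 mV

16.582 mV


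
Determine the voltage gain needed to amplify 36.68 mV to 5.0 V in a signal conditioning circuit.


Gain = Vout / Vin (converting to same units).
G = 5.0 V / 36.68 mV
G = 5000.0 mV / 36.68 mV
G = 136.31

136.31


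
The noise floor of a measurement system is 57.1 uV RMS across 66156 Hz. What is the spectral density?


Noise spectral density = Vrms / sqrt(BW).
NSD = 57.1 / sqrt(66156)
NSD = 57.1 / 257.2081
NSD = 0.222 uV/sqrt(Hz)

0.222 uV/sqrt(Hz)


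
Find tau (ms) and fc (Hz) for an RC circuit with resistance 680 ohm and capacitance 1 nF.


Time constant: tau = R * C.
tau = 680 * 1.00e-09 = 6.8e-07 s
tau = 0.0007 ms
Cutoff frequency: fc = 1 / (2*pi*R*C).
fc = 1 / (2*pi*6.8e-07) = 234051.39 Hz

tau = 0.0007 ms, fc = 234051.39 Hz


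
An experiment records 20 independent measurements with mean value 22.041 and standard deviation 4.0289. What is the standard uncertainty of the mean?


The standard uncertainty for Type A evaluation is u = s / sqrt(n).
u = 4.0289 / sqrt(20)
u = 4.0289 / 4.4721
u = 0.9009

0.9009


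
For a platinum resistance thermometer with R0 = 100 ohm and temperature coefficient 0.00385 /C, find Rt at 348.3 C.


The RTD equation: Rt = R0 * (1 + alpha * T).
Rt = 100 * (1 + 0.00385 * 348.3)
Rt = 100 * (1 + 1.340955)
Rt = 100 * 2.340955
Rt = 234.096 ohm

234.096 ohm


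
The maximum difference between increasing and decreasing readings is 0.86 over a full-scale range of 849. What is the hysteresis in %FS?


Hysteresis = (max difference / full scale) * 100%.
H = (0.86 / 849) * 100
H = 0.101 %FS

0.101 %FS


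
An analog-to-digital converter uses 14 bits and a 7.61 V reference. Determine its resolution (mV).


The resolution (LSB) of an ADC is Vref / 2^n.
LSB = 7.61 / 2^14
LSB = 7.61 / 16384
LSB = 0.00046448 V = 0.46447754 mV

0.46447754 mV


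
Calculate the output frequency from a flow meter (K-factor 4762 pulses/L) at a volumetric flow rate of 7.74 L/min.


Frequency = K * Q / 60 (converting L/min to L/s).
f = 4762 * 7.74 / 60
f = 36857.88 / 60
f = 614.3 Hz

614.3 Hz


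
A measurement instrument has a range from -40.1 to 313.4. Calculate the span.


Span = upper range - lower range.
Span = 313.4 - (-40.1)
Span = 353.5

353.5


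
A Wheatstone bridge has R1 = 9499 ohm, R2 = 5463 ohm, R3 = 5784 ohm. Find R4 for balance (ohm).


At balance: R1*R4 = R2*R3, so R4 = R2*R3/R1.
R4 = 5463 * 5784 / 9499
R4 = 31597992 / 9499
R4 = 3326.45 ohm

3326.45 ohm


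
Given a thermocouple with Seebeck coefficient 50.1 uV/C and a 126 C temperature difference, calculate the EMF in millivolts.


The thermocouple output V = sensitivity * dT.
V = 50.1 uV/C * 126 C
V = 6312.6 uV
V = 6.313 mV

6.313 mV


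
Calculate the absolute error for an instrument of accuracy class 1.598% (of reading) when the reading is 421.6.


Absolute error = (accuracy% / 100) * reading.
Error = (1.598 / 100) * 421.6
Error = 0.01598 * 421.6
Error = 6.7372

6.7372


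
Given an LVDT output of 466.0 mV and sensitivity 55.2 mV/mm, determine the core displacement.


Displacement = Vout / sensitivity.
d = 466.0 / 55.2
d = 8.442 mm

8.442 mm


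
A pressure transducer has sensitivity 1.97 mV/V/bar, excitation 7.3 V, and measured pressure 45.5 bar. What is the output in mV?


Output = sensitivity * Vex * P.
Vout = 1.97 * 7.3 * 45.5
Vout = 14.381 * 45.5
Vout = 654.34 mV

654.34 mV


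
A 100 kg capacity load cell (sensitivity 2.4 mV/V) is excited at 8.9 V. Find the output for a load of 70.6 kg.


Vout = rated_output * Vex * (load / capacity).
Vout = 2.4 * 8.9 * (70.6 / 100)
Vout = 2.4 * 8.9 * 0.706
Vout = 15.08 mV

15.08 mV


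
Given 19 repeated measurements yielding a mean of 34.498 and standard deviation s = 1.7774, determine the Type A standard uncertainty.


The standard uncertainty for Type A evaluation is u = s / sqrt(n).
u = 1.7774 / sqrt(19)
u = 1.7774 / 4.3589
u = 0.4078

0.4078


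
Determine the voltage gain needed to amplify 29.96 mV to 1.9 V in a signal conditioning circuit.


Gain = Vout / Vin (converting to same units).
G = 1.9 V / 29.96 mV
G = 1900.0 mV / 29.96 mV
G = 63.42

63.42


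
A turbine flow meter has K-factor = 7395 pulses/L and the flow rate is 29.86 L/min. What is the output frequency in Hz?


Frequency = K * Q / 60 (converting L/min to L/s).
f = 7395 * 29.86 / 60
f = 220814.7 / 60
f = 3680.24 Hz

3680.24 Hz


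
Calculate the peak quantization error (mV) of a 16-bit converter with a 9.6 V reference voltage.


The maximum quantization error is +/- LSB/2.
LSB = Vref / 2^n = 9.6 / 65536 = 0.00014648 V
Max error = LSB / 2 = 0.00014648 / 2 = 7.324e-05 V
Max error = 0.0732 mV

0.0732 mV


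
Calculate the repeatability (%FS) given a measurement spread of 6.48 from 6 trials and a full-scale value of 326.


Repeatability = (spread / full scale) * 100%.
R = (6.48 / 326) * 100
R = 1.988 %FS

1.988 %FS


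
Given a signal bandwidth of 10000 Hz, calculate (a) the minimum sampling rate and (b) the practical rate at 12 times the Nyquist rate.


By Nyquist theorem, fs_min = 2 * fmax.
fs_min = 2 * 10000 = 20000 Hz
Practical rate = 12 * fs_min = 12 * 20000 = 240000 Hz

fs_min = 20000 Hz, fs_practical = 240000 Hz


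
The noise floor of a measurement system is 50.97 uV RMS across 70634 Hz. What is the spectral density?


Noise spectral density = Vrms / sqrt(BW).
NSD = 50.97 / sqrt(70634)
NSD = 50.97 / 265.7706
NSD = 0.1918 uV/sqrt(Hz)

0.1918 uV/sqrt(Hz)


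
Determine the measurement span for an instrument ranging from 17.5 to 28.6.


Span = upper range - lower range.
Span = 28.6 - (17.5)
Span = 11.1

11.1


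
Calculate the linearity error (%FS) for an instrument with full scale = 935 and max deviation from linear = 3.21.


Linearity error = (max deviation / full scale) * 100%.
Linearity = (3.21 / 935) * 100
Linearity = 0.343 %FS

0.343 %FS


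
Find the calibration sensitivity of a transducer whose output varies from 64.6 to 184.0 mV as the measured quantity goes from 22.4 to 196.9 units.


Sensitivity = (y2 - y1) / (x2 - x1).
S = (184.0 - 64.6) / (196.9 - 22.4)
S = 119.4 / 174.5
S = 0.6842 mV/unit

0.6842 mV/unit


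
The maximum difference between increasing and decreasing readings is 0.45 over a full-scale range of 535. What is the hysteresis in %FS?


Hysteresis = (max difference / full scale) * 100%.
H = (0.45 / 535) * 100
H = 0.084 %FS

0.084 %FS


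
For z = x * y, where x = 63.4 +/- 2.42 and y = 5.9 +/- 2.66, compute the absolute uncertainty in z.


For a product z = x*y, the relative uncertainty is:
uz/z = sqrt((ux/x)^2 + (uy/y)^2)
Relative uncertainties: ux/x = 2.42/63.4 = 0.03817
uy/y = 2.66/5.9 = 0.450847
z = 63.4 * 5.9 = 374.1
uz = 374.1 * sqrt(0.03817^2 + 0.450847^2) = 169.247

169.247


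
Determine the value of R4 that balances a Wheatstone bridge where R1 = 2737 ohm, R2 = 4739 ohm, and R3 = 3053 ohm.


At balance: R1*R4 = R2*R3, so R4 = R2*R3/R1.
R4 = 4739 * 3053 / 2737
R4 = 14468167 / 2737
R4 = 5286.14 ohm

5286.14 ohm


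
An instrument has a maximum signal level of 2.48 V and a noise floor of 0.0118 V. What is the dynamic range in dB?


Dynamic range = 20 * log10(Vmax / Vnoise).
DR = 20 * log10(2.48 / 0.0118)
DR = 20 * log10(210.17)
DR = 46.45 dB

46.45 dB


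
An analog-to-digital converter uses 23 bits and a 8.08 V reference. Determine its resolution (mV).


The resolution (LSB) of an ADC is Vref / 2^n.
LSB = 8.08 / 2^23
LSB = 8.08 / 8388608
LSB = 9.6e-07 V = 0.00096321 mV

0.00096321 mV


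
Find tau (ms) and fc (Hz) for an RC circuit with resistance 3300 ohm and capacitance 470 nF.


Time constant: tau = R * C.
tau = 3300 * 4.70e-07 = 0.001551 s
tau = 1.551 ms
Cutoff frequency: fc = 1 / (2*pi*R*C).
fc = 1 / (2*pi*0.001551) = 102.61 Hz

tau = 1.551 ms, fc = 102.61 Hz


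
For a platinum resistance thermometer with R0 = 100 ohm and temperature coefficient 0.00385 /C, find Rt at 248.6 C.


The RTD equation: Rt = R0 * (1 + alpha * T).
Rt = 100 * (1 + 0.00385 * 248.6)
Rt = 100 * (1 + 0.95711)
Rt = 100 * 1.95711
Rt = 195.711 ohm

195.711 ohm


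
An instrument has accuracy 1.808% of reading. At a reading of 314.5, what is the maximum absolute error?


Absolute error = (accuracy% / 100) * reading.
Error = (1.808 / 100) * 314.5
Error = 0.01808 * 314.5
Error = 5.6862

5.6862


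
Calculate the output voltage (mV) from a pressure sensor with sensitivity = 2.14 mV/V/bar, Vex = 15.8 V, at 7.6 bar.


Output = sensitivity * Vex * P.
Vout = 2.14 * 15.8 * 7.6
Vout = 33.812 * 7.6
Vout = 256.97 mV

256.97 mV


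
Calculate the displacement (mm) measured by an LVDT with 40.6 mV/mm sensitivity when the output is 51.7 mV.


Displacement = Vout / sensitivity.
d = 51.7 / 40.6
d = 1.273 mm

1.273 mm


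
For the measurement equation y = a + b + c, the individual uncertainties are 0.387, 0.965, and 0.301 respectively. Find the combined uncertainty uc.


For a sum of independent quantities, uc = sqrt(u1^2 + u2^2 + u3^2).
uc = sqrt(0.387^2 + 0.965^2 + 0.301^2)
uc = sqrt(0.149769 + 0.931225 + 0.090601)
uc = 1.0824

1.0824


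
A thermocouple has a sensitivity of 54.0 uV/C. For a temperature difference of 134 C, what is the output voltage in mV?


The thermocouple output V = sensitivity * dT.
V = 54.0 uV/C * 134 C
V = 7236.0 uV
V = 7.236 mV

7.236 mV


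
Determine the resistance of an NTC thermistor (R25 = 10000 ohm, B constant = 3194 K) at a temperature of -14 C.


NTC thermistor equation: Rt = R25 * exp(B * (1/T - 1/T25)).
T in Kelvin: 259.15 K, T25 = 298.15 K
1/T - 1/T25 = 1/259.15 - 1/298.15 = 0.00050475
B * (1/T - 1/T25) = 3194 * 0.00050475 = 1.6122
Rt = 10000 * exp(1.6122) = 50137.3 ohm

50137.3 ohm


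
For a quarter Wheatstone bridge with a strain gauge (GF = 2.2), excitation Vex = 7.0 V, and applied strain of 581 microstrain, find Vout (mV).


Quarter bridge output: Vout = (GF * epsilon * Vex) / 4.
Vout = (2.2 * 581e-6 * 7.0) / 4
Vout = 0.0089474 / 4 V
Vout = 0.00223685 V = 2.2369 mV

2.2369 mV


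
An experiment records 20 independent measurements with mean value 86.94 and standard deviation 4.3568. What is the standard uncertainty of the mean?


The standard uncertainty for Type A evaluation is u = s / sqrt(n).
u = 4.3568 / sqrt(20)
u = 4.3568 / 4.4721
u = 0.9742

0.9742


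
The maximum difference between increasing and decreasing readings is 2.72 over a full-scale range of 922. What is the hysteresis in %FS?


Hysteresis = (max difference / full scale) * 100%.
H = (2.72 / 922) * 100
H = 0.295 %FS

0.295 %FS


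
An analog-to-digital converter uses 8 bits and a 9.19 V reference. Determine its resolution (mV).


The resolution (LSB) of an ADC is Vref / 2^n.
LSB = 9.19 / 2^8
LSB = 9.19 / 256
LSB = 0.03589844 V = 35.8984375 mV

35.8984375 mV


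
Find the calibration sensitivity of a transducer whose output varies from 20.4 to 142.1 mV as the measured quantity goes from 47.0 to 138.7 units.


Sensitivity = (y2 - y1) / (x2 - x1).
S = (142.1 - 20.4) / (138.7 - 47.0)
S = 121.7 / 91.7
S = 1.3272 mV/unit

1.3272 mV/unit


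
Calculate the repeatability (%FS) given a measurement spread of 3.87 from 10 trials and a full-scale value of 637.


Repeatability = (spread / full scale) * 100%.
R = (3.87 / 637) * 100
R = 0.608 %FS

0.608 %FS


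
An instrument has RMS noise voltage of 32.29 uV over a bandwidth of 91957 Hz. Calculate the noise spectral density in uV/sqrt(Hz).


Noise spectral density = Vrms / sqrt(BW).
NSD = 32.29 / sqrt(91957)
NSD = 32.29 / 303.2441
NSD = 0.1065 uV/sqrt(Hz)

0.1065 uV/sqrt(Hz)


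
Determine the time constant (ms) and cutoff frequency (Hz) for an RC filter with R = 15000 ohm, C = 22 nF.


Time constant: tau = R * C.
tau = 15000 * 2.20e-08 = 0.00033 s
tau = 0.33 ms
Cutoff frequency: fc = 1 / (2*pi*R*C).
fc = 1 / (2*pi*0.00033) = 482.29 Hz

tau = 0.33 ms, fc = 482.29 Hz


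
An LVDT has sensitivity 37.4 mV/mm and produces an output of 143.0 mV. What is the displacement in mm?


Displacement = Vout / sensitivity.
d = 143.0 / 37.4
d = 3.824 mm

3.824 mm


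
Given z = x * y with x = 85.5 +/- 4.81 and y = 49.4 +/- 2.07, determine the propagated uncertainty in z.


For a product z = x*y, the relative uncertainty is:
uz/z = sqrt((ux/x)^2 + (uy/y)^2)
Relative uncertainties: ux/x = 4.81/85.5 = 0.056257
uy/y = 2.07/49.4 = 0.041903
z = 85.5 * 49.4 = 4223.7
uz = 4223.7 * sqrt(0.056257^2 + 0.041903^2) = 296.284

296.284


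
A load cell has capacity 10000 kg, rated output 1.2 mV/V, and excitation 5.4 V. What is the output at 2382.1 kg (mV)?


Vout = rated_output * Vex * (load / capacity).
Vout = 1.2 * 5.4 * (2382.1 / 10000)
Vout = 1.2 * 5.4 * 0.23821
Vout = 1.544 mV

1.544 mV


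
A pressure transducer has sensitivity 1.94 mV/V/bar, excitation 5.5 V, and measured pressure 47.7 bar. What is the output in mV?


Output = sensitivity * Vex * P.
Vout = 1.94 * 5.5 * 47.7
Vout = 10.67 * 47.7
Vout = 508.96 mV

508.96 mV


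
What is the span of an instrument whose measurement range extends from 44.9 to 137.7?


Span = upper range - lower range.
Span = 137.7 - (44.9)
Span = 92.8

92.8


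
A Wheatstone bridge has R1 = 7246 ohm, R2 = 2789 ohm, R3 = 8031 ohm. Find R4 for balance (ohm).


At balance: R1*R4 = R2*R3, so R4 = R2*R3/R1.
R4 = 2789 * 8031 / 7246
R4 = 22398459 / 7246
R4 = 3091.15 ohm

3091.15 ohm


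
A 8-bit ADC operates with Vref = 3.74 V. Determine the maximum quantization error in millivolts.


The maximum quantization error is +/- LSB/2.
LSB = Vref / 2^n = 3.74 / 256 = 0.01460938 V
Max error = LSB / 2 = 0.01460938 / 2 = 0.00730469 V
Max error = 7.3047 mV

7.3047 mV


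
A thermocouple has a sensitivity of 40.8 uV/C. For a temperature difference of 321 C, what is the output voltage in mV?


The thermocouple output V = sensitivity * dT.
V = 40.8 uV/C * 321 C
V = 13096.8 uV
V = 13.097 mV

13.097 mV


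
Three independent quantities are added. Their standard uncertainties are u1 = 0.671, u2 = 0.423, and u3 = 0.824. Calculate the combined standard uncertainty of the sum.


For a sum of independent quantities, uc = sqrt(u1^2 + u2^2 + u3^2).
uc = sqrt(0.671^2 + 0.423^2 + 0.824^2)
uc = sqrt(0.450241 + 0.178929 + 0.678976)
uc = 1.1437

1.1437


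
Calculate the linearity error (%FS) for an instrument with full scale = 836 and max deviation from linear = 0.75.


Linearity error = (max deviation / full scale) * 100%.
Linearity = (0.75 / 836) * 100
Linearity = 0.09 %FS

0.09 %FS


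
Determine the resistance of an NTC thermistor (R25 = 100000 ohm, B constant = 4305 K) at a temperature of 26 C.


NTC thermistor equation: Rt = R25 * exp(B * (1/T - 1/T25)).
T in Kelvin: 299.15 K, T25 = 298.15 K
1/T - 1/T25 = 1/299.15 - 1/298.15 = -1.121e-05
B * (1/T - 1/T25) = 4305 * -1.121e-05 = -0.0483
Rt = 100000 * exp(-0.0483) = 95287.9 ohm

95287.9 ohm


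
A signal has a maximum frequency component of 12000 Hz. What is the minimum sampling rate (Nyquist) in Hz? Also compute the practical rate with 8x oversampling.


By Nyquist theorem, fs_min = 2 * fmax.
fs_min = 2 * 12000 = 24000 Hz
Practical rate = 8 * fs_min = 8 * 24000 = 192000 Hz

fs_min = 24000 Hz, fs_practical = 192000 Hz


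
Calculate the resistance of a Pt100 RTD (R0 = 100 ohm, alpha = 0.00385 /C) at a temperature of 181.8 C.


The RTD equation: Rt = R0 * (1 + alpha * T).
Rt = 100 * (1 + 0.00385 * 181.8)
Rt = 100 * (1 + 0.69993)
Rt = 100 * 1.69993
Rt = 169.993 ohm

169.993 ohm


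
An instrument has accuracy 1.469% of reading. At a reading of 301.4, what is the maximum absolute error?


Absolute error = (accuracy% / 100) * reading.
Error = (1.469 / 100) * 301.4
Error = 0.01469 * 301.4
Error = 4.4276

4.4276


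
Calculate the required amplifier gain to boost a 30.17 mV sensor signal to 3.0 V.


Gain = Vout / Vin (converting to same units).
G = 3.0 V / 30.17 mV
G = 3000.0 mV / 30.17 mV
G = 99.44

99.44


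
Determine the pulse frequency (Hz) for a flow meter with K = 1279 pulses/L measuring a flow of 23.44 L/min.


Frequency = K * Q / 60 (converting L/min to L/s).
f = 1279 * 23.44 / 60
f = 29979.76 / 60
f = 499.66 Hz

499.66 Hz


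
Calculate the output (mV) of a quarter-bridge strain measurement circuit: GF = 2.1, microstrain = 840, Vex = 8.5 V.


Quarter bridge output: Vout = (GF * epsilon * Vex) / 4.
Vout = (2.1 * 840e-6 * 8.5) / 4
Vout = 0.014994 / 4 V
Vout = 0.0037485 V = 3.7485 mV

3.7485 mV


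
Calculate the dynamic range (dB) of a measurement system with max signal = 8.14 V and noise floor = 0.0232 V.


Dynamic range = 20 * log10(Vmax / Vnoise).
DR = 20 * log10(8.14 / 0.0232)
DR = 20 * log10(350.86)
DR = 50.9 dB

50.9 dB


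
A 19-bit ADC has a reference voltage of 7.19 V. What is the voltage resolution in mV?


The resolution (LSB) of an ADC is Vref / 2^n.
LSB = 7.19 / 2^19
LSB = 7.19 / 524288
LSB = 1.371e-05 V = 0.01371384 mV

0.01371384 mV


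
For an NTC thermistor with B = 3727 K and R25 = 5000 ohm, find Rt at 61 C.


NTC thermistor equation: Rt = R25 * exp(B * (1/T - 1/T25)).
T in Kelvin: 334.15 K, T25 = 298.15 K
1/T - 1/T25 = 1/334.15 - 1/298.15 = -0.00036135
B * (1/T - 1/T25) = 3727 * -0.00036135 = -1.3467
Rt = 5000 * exp(-1.3467) = 1300.4 ohm

1300.4 ohm


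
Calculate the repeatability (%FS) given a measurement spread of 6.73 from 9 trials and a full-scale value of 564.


Repeatability = (spread / full scale) * 100%.
R = (6.73 / 564) * 100
R = 1.193 %FS

1.193 %FS


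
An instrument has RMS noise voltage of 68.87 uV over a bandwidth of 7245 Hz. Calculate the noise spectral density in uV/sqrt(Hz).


Noise spectral density = Vrms / sqrt(BW).
NSD = 68.87 / sqrt(7245)
NSD = 68.87 / 85.1176
NSD = 0.8091 uV/sqrt(Hz)

0.8091 uV/sqrt(Hz)


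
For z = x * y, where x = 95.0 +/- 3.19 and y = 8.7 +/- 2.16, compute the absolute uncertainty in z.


For a product z = x*y, the relative uncertainty is:
uz/z = sqrt((ux/x)^2 + (uy/y)^2)
Relative uncertainties: ux/x = 3.19/95.0 = 0.033579
uy/y = 2.16/8.7 = 0.248276
z = 95.0 * 8.7 = 826.5
uz = 826.5 * sqrt(0.033579^2 + 0.248276^2) = 207.068

207.068


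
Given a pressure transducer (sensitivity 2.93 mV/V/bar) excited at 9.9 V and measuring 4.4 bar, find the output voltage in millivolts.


Output = sensitivity * Vex * P.
Vout = 2.93 * 9.9 * 4.4
Vout = 29.007 * 4.4
Vout = 127.63 mV

127.63 mV


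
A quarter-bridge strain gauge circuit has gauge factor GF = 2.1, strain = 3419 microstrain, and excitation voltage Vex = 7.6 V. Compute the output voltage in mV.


Quarter bridge output: Vout = (GF * epsilon * Vex) / 4.
Vout = (2.1 * 3419e-6 * 7.6) / 4
Vout = 0.05456724 / 4 V
Vout = 0.01364181 V = 13.6418 mV

13.6418 mV


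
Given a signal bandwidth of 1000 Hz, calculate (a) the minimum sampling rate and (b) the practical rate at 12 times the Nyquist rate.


By Nyquist theorem, fs_min = 2 * fmax.
fs_min = 2 * 1000 = 2000 Hz
Practical rate = 12 * fs_min = 12 * 2000 = 24000 Hz

fs_min = 2000 Hz, fs_practical = 24000 Hz


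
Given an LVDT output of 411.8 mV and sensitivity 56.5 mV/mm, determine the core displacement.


Displacement = Vout / sensitivity.
d = 411.8 / 56.5
d = 7.288 mm

7.288 mm


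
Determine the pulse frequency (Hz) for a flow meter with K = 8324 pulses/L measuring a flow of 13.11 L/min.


Frequency = K * Q / 60 (converting L/min to L/s).
f = 8324 * 13.11 / 60
f = 109127.64 / 60
f = 1818.79 Hz

1818.79 Hz


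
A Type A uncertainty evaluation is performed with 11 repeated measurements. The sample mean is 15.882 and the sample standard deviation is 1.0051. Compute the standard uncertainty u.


The standard uncertainty for Type A evaluation is u = s / sqrt(n).
u = 1.0051 / sqrt(11)
u = 1.0051 / 3.3166
u = 0.303

0.303


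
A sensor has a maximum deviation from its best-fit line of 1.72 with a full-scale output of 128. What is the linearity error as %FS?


Linearity error = (max deviation / full scale) * 100%.
Linearity = (1.72 / 128) * 100
Linearity = 1.344 %FS

1.344 %FS


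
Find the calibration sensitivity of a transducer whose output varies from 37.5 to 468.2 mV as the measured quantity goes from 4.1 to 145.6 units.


Sensitivity = (y2 - y1) / (x2 - x1).
S = (468.2 - 37.5) / (145.6 - 4.1)
S = 430.7 / 141.5
S = 3.0438 mV/unit

3.0438 mV/unit


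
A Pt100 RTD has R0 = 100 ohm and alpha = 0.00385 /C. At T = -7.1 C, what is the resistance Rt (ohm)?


The RTD equation: Rt = R0 * (1 + alpha * T).
Rt = 100 * (1 + 0.00385 * -7.1)
Rt = 100 * (1 + -0.027335)
Rt = 100 * 0.972665
Rt = 97.266 ohm

97.266 ohm


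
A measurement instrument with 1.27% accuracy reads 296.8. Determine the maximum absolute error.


Absolute error = (accuracy% / 100) * reading.
Error = (1.27 / 100) * 296.8
Error = 0.0127 * 296.8
Error = 3.7694

3.7694


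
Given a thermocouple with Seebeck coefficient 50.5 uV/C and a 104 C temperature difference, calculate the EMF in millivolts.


The thermocouple output V = sensitivity * dT.
V = 50.5 uV/C * 104 C
V = 5252.0 uV
V = 5.252 mV

5.252 mV


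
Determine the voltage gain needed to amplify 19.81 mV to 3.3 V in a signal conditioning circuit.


Gain = Vout / Vin (converting to same units).
G = 3.3 V / 19.81 mV
G = 3300.0 mV / 19.81 mV
G = 166.58

166.58


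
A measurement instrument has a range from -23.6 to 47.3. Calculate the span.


Span = upper range - lower range.
Span = 47.3 - (-23.6)
Span = 70.9

70.9


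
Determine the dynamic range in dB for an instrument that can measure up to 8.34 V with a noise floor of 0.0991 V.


Dynamic range = 20 * log10(Vmax / Vnoise).
DR = 20 * log10(8.34 / 0.0991)
DR = 20 * log10(84.16)
DR = 38.5 dB

38.5 dB


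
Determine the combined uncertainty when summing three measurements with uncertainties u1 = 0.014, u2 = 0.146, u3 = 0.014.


For a sum of independent quantities, uc = sqrt(u1^2 + u2^2 + u3^2).
uc = sqrt(0.014^2 + 0.146^2 + 0.014^2)
uc = sqrt(0.000196 + 0.021316 + 0.000196)
uc = 0.1473

0.1473


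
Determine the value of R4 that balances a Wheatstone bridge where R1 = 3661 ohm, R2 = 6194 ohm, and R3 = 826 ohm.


At balance: R1*R4 = R2*R3, so R4 = R2*R3/R1.
R4 = 6194 * 826 / 3661
R4 = 5116244 / 3661
R4 = 1397.5 ohm

1397.5 ohm


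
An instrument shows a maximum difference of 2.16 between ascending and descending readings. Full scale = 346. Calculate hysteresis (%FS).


Hysteresis = (max difference / full scale) * 100%.
H = (2.16 / 346) * 100
H = 0.624 %FS

0.624 %FS


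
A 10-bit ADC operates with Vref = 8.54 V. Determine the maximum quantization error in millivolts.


The maximum quantization error is +/- LSB/2.
LSB = Vref / 2^n = 8.54 / 1024 = 0.00833984 V
Max error = LSB / 2 = 0.00833984 / 2 = 0.00416992 V
Max error = 4.1699 mV

4.1699 mV


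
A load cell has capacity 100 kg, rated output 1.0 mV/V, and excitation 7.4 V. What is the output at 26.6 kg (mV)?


Vout = rated_output * Vex * (load / capacity).
Vout = 1.0 * 7.4 * (26.6 / 100)
Vout = 1.0 * 7.4 * 0.266
Vout = 1.968 mV

1.968 mV


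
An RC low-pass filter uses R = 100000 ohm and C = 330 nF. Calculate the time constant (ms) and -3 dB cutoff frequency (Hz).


Time constant: tau = R * C.
tau = 100000 * 3.30e-07 = 0.033 s
tau = 33.0 ms
Cutoff frequency: fc = 1 / (2*pi*R*C).
fc = 1 / (2*pi*0.033) = 4.82 Hz

tau = 33.0 ms, fc = 4.82 Hz


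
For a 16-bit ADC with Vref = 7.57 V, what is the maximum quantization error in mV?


The maximum quantization error is +/- LSB/2.
LSB = Vref / 2^n = 7.57 / 65536 = 0.00011551 V
Max error = LSB / 2 = 0.00011551 / 2 = 5.775e-05 V
Max error = 0.0578 mV

0.0578 mV


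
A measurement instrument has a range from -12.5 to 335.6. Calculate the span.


Span = upper range - lower range.
Span = 335.6 - (-12.5)
Span = 348.1

348.1


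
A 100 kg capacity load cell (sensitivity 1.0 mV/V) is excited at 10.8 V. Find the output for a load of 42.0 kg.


Vout = rated_output * Vex * (load / capacity).
Vout = 1.0 * 10.8 * (42.0 / 100)
Vout = 1.0 * 10.8 * 0.42
Vout = 4.536 mV

4.536 mV


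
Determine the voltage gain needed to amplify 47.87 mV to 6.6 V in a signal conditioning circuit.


Gain = Vout / Vin (converting to same units).
G = 6.6 V / 47.87 mV
G = 6600.0 mV / 47.87 mV
G = 137.87

137.87


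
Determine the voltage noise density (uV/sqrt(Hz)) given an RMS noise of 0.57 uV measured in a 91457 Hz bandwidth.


Noise spectral density = Vrms / sqrt(BW).
NSD = 0.57 / sqrt(91457)
NSD = 0.57 / 302.4186
NSD = 0.0019 uV/sqrt(Hz)

0.0019 uV/sqrt(Hz)


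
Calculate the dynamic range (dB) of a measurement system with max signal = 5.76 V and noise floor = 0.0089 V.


Dynamic range = 20 * log10(Vmax / Vnoise).
DR = 20 * log10(5.76 / 0.0089)
DR = 20 * log10(647.19)
DR = 56.22 dB

56.22 dB


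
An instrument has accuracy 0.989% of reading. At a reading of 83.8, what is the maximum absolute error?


Absolute error = (accuracy% / 100) * reading.
Error = (0.989 / 100) * 83.8
Error = 0.00989 * 83.8
Error = 0.8288

0.8288


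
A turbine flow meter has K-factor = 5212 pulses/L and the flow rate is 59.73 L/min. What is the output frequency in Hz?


Frequency = K * Q / 60 (converting L/min to L/s).
f = 5212 * 59.73 / 60
f = 311312.76 / 60
f = 5188.55 Hz

5188.55 Hz


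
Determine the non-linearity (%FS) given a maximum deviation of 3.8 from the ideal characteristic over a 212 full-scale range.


Linearity error = (max deviation / full scale) * 100%.
Linearity = (3.8 / 212) * 100
Linearity = 1.792 %FS

1.792 %FS


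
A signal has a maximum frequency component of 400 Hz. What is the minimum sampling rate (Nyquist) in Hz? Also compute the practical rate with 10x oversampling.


By Nyquist theorem, fs_min = 2 * fmax.
fs_min = 2 * 400 = 800 Hz
Practical rate = 10 * fs_min = 10 * 800 = 8000 Hz

fs_min = 800 Hz, fs_practical = 8000 Hz


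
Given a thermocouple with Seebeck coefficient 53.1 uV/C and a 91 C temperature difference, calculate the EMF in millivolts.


The thermocouple output V = sensitivity * dT.
V = 53.1 uV/C * 91 C
V = 4832.1 uV
V = 4.832 mV

4.832 mV


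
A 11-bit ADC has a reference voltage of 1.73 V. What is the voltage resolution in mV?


The resolution (LSB) of an ADC is Vref / 2^n.
LSB = 1.73 / 2^11
LSB = 1.73 / 2048
LSB = 0.00084473 V = 0.84472656 mV

0.84472656 mV


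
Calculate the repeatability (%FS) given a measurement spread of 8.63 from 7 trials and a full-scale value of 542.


Repeatability = (spread / full scale) * 100%.
R = (8.63 / 542) * 100
R = 1.592 %FS

1.592 %FS


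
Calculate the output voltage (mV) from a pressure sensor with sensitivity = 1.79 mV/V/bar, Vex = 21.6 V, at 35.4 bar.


Output = sensitivity * Vex * P.
Vout = 1.79 * 21.6 * 35.4
Vout = 38.664 * 35.4
Vout = 1368.71 mV

1368.71 mV


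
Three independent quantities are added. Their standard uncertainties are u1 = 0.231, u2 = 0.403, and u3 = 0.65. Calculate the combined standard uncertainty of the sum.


For a sum of independent quantities, uc = sqrt(u1^2 + u2^2 + u3^2).
uc = sqrt(0.231^2 + 0.403^2 + 0.65^2)
uc = sqrt(0.053361 + 0.162409 + 0.4225)
uc = 0.7989

0.7989


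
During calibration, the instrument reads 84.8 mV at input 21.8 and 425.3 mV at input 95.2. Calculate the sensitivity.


Sensitivity = (y2 - y1) / (x2 - x1).
S = (425.3 - 84.8) / (95.2 - 21.8)
S = 340.5 / 73.4
S = 4.639 mV/unit

4.639 mV/unit


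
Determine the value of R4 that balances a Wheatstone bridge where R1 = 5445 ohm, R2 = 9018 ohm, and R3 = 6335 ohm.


At balance: R1*R4 = R2*R3, so R4 = R2*R3/R1.
R4 = 9018 * 6335 / 5445
R4 = 57129030 / 5445
R4 = 10492.02 ohm

10492.02 ohm


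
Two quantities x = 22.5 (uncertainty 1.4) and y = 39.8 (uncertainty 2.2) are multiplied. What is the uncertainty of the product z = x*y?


For a product z = x*y, the relative uncertainty is:
uz/z = sqrt((ux/x)^2 + (uy/y)^2)
Relative uncertainties: ux/x = 1.4/22.5 = 0.062222
uy/y = 2.2/39.8 = 0.055276
z = 22.5 * 39.8 = 895.5
uz = 895.5 * sqrt(0.062222^2 + 0.055276^2) = 74.532

74.532


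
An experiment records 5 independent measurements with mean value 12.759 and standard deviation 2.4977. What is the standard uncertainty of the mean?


The standard uncertainty for Type A evaluation is u = s / sqrt(n).
u = 2.4977 / sqrt(5)
u = 2.4977 / 2.2361
u = 1.117

1.117


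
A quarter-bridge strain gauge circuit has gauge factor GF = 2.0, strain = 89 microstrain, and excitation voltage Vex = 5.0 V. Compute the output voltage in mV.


Quarter bridge output: Vout = (GF * epsilon * Vex) / 4.
Vout = (2.0 * 89e-6 * 5.0) / 4
Vout = 0.00089 / 4 V
Vout = 0.0002225 V = 0.2225 mV

0.2225 mV


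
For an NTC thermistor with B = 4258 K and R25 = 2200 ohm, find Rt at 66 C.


NTC thermistor equation: Rt = R25 * exp(B * (1/T - 1/T25)).
T in Kelvin: 339.15 K, T25 = 298.15 K
1/T - 1/T25 = 1/339.15 - 1/298.15 = -0.00040547
B * (1/T - 1/T25) = 4258 * -0.00040547 = -1.7265
Rt = 2200 * exp(-1.7265) = 391.4 ohm

391.4 ohm


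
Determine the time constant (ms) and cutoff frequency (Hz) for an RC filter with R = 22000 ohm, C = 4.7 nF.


Time constant: tau = R * C.
tau = 22000 * 4.70e-09 = 0.0001034 s
tau = 0.1034 ms
Cutoff frequency: fc = 1 / (2*pi*R*C).
fc = 1 / (2*pi*0.0001034) = 1539.22 Hz

tau = 0.1034 ms, fc = 1539.22 Hz


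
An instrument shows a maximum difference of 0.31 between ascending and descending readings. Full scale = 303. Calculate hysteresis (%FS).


Hysteresis = (max difference / full scale) * 100%.
H = (0.31 / 303) * 100
H = 0.102 %FS

0.102 %FS


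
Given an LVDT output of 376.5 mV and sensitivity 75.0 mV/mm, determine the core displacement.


Displacement = Vout / sensitivity.
d = 376.5 / 75.0
d = 5.02 mm

5.02 mm


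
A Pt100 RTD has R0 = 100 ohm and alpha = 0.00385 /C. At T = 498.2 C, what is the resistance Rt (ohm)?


The RTD equation: Rt = R0 * (1 + alpha * T).
Rt = 100 * (1 + 0.00385 * 498.2)
Rt = 100 * (1 + 1.91807)
Rt = 100 * 2.91807
Rt = 291.807 ohm

291.807 ohm


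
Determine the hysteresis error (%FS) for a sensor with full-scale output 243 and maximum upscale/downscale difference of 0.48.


Hysteresis = (max difference / full scale) * 100%.
H = (0.48 / 243) * 100
H = 0.198 %FS

0.198 %FS
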